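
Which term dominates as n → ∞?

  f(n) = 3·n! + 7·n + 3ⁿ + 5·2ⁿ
3·n!

Looking at each term:
  - 3·n! is O(n!)
  - 7·n is O(n)
  - 3ⁿ is O(3ⁿ)
  - 5·2ⁿ is O(2ⁿ)

The term 3·n! (O(n!)) grows fastest and dominates all others.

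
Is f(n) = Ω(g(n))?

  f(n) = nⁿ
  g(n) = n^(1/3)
True

f(n) = nⁿ is O(nⁿ), and g(n) = n^(1/3) is O(n^(1/3)).
Since O(nⁿ) grows at least as fast as O(n^(1/3)), f(n) = Ω(g(n)) is true.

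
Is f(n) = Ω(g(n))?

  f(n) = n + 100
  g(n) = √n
True

f(n) = n + 100 is O(n), and g(n) = √n is O(√n).
Since O(n) grows at least as fast as O(√n), f(n) = Ω(g(n)) is true.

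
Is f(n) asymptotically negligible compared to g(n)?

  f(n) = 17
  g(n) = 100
False

f(n) = 17 is O(1), and g(n) = 100 is O(1).
Since they have the same growth rate, f(n) = o(g(n)) is false.
(f = o(g) requires f to grow strictly slower, not equal.)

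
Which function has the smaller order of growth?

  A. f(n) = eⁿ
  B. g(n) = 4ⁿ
A

f(n) = eⁿ is O(eⁿ), while g(n) = 4ⁿ is O(4ⁿ).
Since O(eⁿ) grows slower than O(4ⁿ), f(n) is dominated.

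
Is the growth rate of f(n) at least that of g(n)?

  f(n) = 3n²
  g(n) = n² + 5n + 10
True

f(n) = 3n² and g(n) = n² + 5n + 10 are both O(n²).
Big-Ω permits equal growth rates (f ≥ c·g for some c > 0), so f(n) = Ω(g(n)) is true.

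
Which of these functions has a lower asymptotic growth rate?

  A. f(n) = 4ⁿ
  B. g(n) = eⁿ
B

f(n) = 4ⁿ is O(4ⁿ), while g(n) = eⁿ is O(eⁿ).
Since O(eⁿ) grows slower than O(4ⁿ), g(n) is dominated.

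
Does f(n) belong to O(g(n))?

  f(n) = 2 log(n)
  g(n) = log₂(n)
True

f(n) = 2 log(n) and g(n) = log₂(n) are both O(log n).
Big-O permits equal growth rates (f ≤ c·g for some c), so f(n) = O(g(n)) is true.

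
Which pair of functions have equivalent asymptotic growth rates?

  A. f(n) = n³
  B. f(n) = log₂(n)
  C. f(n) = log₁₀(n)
B and C

Examining each function:
  A. n³ is O(n³)
  B. log₂(n) is O(log n)
  C. log₁₀(n) is O(log n)

Functions B and C both have the same complexity class.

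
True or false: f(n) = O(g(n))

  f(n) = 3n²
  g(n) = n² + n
True

f(n) = 3n² and g(n) = n² + n are both O(n²).
Big-O permits equal growth rates (f ≤ c·g for some c), so f(n) = O(g(n)) is true.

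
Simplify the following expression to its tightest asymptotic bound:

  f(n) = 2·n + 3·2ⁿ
Θ(2ⁿ)

Order the terms by growth rate: 2·n ≺ 3·2ⁿ.
The fastest-growing term 3·2ⁿ dominates as n → ∞; dropping its constant factor gives Θ(2ⁿ).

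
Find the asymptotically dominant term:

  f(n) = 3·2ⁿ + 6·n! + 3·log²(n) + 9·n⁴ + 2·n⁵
6·n!

Looking at each term:
  - 3·2ⁿ is O(2ⁿ)
  - 6·n! is O(n!)
  - 3·log²(n) is O(log² n)
  - 9·n⁴ is O(n⁴)
  - 2·n⁵ is O(n⁵)

The term 6·n! (O(n!)) grows fastest and dominates all others.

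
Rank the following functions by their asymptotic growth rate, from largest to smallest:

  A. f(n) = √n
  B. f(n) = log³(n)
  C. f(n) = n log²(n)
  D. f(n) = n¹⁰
D > C > A > B

Comparing growth rates:
D = n¹⁰ is O(n¹⁰)
C = n log²(n) is O(n log² n)
A = √n is O(√n)
B = log³(n) is O(log³ n)

Therefore, the order from fastest to slowest is: D > C > A > B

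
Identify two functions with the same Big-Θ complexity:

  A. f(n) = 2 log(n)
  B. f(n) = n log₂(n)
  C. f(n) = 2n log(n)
B and C

Examining each function:
  A. 2 log(n) is O(log n)
  B. n log₂(n) is O(n log n)
  C. 2n log(n) is O(n log n)

Functions B and C both have the same complexity class.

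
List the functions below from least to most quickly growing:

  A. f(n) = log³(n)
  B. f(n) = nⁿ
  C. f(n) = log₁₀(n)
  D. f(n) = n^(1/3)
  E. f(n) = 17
E < C < A < D < B

Comparing growth rates:
E = 17 is O(1)
C = log₁₀(n) is O(log n)
A = log³(n) is O(log³ n)
D = n^(1/3) is O(n^(1/3))
B = nⁿ is O(nⁿ)

Therefore, the order from slowest to fastest is: E < C < A < D < B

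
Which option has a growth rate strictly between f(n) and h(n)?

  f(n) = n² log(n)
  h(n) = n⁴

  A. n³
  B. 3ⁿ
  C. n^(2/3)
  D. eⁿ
A

We need g(n) with n² log(n) = o(g(n)) and g(n) = o(n⁴), i.e. O(n² log n) ≺ g ≺ O(n⁴).
Check each option:
  A. n³ — O(n³) is strictly between O(n² log n) and O(n⁴) ✓
  B. 3ⁿ — O(3ⁿ) does not grow strictly slower than h(n)
  C. n^(2/3) — O(n^(2/3)) does not grow strictly faster than f(n)
  D. eⁿ — O(eⁿ) does not grow strictly slower than h(n)

Only option A (n³) lies strictly between.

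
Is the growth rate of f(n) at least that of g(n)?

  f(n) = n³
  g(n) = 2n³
True

f(n) = n³ and g(n) = 2n³ are both O(n³).
Big-Ω permits equal growth rates (f ≥ c·g for some c > 0), so f(n) = Ω(g(n)) is true.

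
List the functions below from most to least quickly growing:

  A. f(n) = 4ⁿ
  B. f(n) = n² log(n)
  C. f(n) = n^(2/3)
A > B > C

Comparing growth rates:
A = 4ⁿ is O(4ⁿ)
B = n² log(n) is O(n² log n)
C = n^(2/3) is O(n^(2/3))

Therefore, the order from fastest to slowest is: A > B > C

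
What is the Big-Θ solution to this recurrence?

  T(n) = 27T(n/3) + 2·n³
Θ(n³ log n)

Master Theorem: a = 27, b = 3, f(n) = 2·n³.
Compute the critical exponent d = log₃(27) = 3.
Compare f(n) = Θ(n³) against n^d:
  k = 3 = d, so f(n) = Θ(n^d) — Case 2.
  Work is balanced across levels: T(n) = Θ(n^d log n) = Θ(n³ log n).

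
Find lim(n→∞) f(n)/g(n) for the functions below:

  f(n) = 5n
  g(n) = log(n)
∞

Since 5n (O(n)) grows faster than log(n) (O(log n)),
the ratio f(n)/g(n) → ∞ as n → ∞.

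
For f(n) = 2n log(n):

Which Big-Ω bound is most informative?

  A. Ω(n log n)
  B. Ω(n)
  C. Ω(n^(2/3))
A

f(n) = 2n log(n) is Ω(n log n).
All listed options are valid Big-Ω bounds (lower bounds),
but Ω(n log n) is the tightest (largest valid bound).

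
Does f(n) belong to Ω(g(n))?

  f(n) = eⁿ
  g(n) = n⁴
True

f(n) = eⁿ is O(eⁿ), and g(n) = n⁴ is O(n⁴).
Since O(eⁿ) grows at least as fast as O(n⁴), f(n) = Ω(g(n)) is true.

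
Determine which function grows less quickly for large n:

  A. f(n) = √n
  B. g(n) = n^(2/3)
A

f(n) = √n is O(√n), while g(n) = n^(2/3) is O(n^(2/3)).
Since O(√n) grows slower than O(n^(2/3)), f(n) is dominated.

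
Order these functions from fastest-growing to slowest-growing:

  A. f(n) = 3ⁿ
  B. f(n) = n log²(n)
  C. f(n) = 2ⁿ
A > C > B

Comparing growth rates:
A = 3ⁿ is O(3ⁿ)
C = 2ⁿ is O(2ⁿ)
B = n log²(n) is O(n log² n)

Therefore, the order from fastest to slowest is: A > C > B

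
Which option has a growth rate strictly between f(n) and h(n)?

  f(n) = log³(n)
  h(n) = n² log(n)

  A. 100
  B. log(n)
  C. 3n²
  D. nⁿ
C

We need g(n) with log³(n) = o(g(n)) and g(n) = o(n² log(n)), i.e. O(log³ n) ≺ g ≺ O(n² log n).
Check each option:
  A. 100 — O(1) does not grow strictly faster than f(n)
  B. log(n) — O(log n) does not grow strictly faster than f(n)
  C. 3n² — O(n²) is strictly between O(log³ n) and O(n² log n) ✓
  D. nⁿ — O(nⁿ) does not grow strictly slower than h(n)

Only option C (3n²) lies strictly between.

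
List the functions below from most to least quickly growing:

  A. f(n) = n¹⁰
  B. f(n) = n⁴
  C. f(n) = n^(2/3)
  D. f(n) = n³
A > B > D > C

Comparing growth rates:
A = n¹⁰ is O(n¹⁰)
B = n⁴ is O(n⁴)
D = n³ is O(n³)
C = n^(2/3) is O(n^(2/3))

Therefore, the order from fastest to slowest is: A > B > D > C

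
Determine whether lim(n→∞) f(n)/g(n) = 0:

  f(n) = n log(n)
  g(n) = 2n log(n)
False

f(n) = n log(n) is O(n log n), and g(n) = 2n log(n) is O(n log n).
Since they have the same growth rate, f(n) = o(g(n)) is false.
(f = o(g) requires f to grow strictly slower, not equal.)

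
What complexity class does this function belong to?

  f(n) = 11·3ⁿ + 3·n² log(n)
O(3ⁿ)

The dominant term in 11·3ⁿ + 3·n² log(n) is 11·3ⁿ, which is Θ(3ⁿ).
Lower-order terms (3·n² log(n)) are asymptotically negligible.
Constants are absorbed, so the tightest bound is O(3ⁿ).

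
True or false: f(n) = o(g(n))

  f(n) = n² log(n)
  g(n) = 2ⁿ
True

f(n) = n² log(n) is O(n² log n), and g(n) = 2ⁿ is O(2ⁿ).
Since O(n² log n) grows strictly slower than O(2ⁿ), f(n) = o(g(n)) is true.
This means lim(n→∞) f(n)/g(n) = 0.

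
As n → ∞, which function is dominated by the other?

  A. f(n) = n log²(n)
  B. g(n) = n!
A

f(n) = n log²(n) is O(n log² n), while g(n) = n! is O(n!).
Since O(n log² n) grows slower than O(n!), f(n) is dominated.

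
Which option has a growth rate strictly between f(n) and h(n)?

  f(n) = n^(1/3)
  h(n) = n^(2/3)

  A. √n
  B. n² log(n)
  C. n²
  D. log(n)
A

We need g(n) with n^(1/3) = o(g(n)) and g(n) = o(n^(2/3)), i.e. O(n^(1/3)) ≺ g ≺ O(n^(2/3)).
Check each option:
  A. √n — O(√n) is strictly between O(n^(1/3)) and O(n^(2/3)) ✓
  B. n² log(n) — O(n² log n) does not grow strictly slower than h(n)
  C. n² — O(n²) does not grow strictly slower than h(n)
  D. log(n) — O(log n) does not grow strictly faster than f(n)

Only option A (√n) lies strictly between.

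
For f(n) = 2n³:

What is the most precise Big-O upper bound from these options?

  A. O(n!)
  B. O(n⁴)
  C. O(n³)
C

f(n) = 2n³ is O(n³).
All listed options are valid Big-O bounds (upper bounds),
but O(n³) is the tightest (smallest valid bound).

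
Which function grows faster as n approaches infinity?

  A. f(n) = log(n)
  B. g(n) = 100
A

f(n) = log(n) is O(log n), while g(n) = 100 is O(1).
Since O(log n) grows faster than O(1), f(n) dominates.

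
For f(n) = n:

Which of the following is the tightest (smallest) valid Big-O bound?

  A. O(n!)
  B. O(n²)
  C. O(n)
C

f(n) = n is O(n).
All listed options are valid Big-O bounds (upper bounds),
but O(n) is the tightest (smallest valid bound).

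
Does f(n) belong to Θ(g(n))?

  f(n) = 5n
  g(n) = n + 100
True

f(n) = 5n and g(n) = n + 100 are both O(n).
Since they have the same asymptotic growth rate, f(n) = Θ(g(n)) is true.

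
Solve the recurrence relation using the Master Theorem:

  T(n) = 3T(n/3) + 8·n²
Θ(n²)

Master Theorem: a = 3, b = 3, f(n) = 8·n².
Compute the critical exponent d = log₃(3) = 1.
Compare f(n) = Θ(n²) against n^d:
  k = 2 > d = 1, so f(n) = Ω(n^(d+ε)) — Case 3.
  Regularity: a·(n/b)^2/n^2 = a/b^2 = 3/9 < 1 ✓.
  The top-level work dominates: T(n) = Θ(f(n)) = Θ(n²).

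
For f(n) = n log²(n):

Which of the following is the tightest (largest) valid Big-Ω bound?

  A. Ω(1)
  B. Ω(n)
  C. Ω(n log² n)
C

f(n) = n log²(n) is Ω(n log² n).
All listed options are valid Big-Ω bounds (lower bounds),
but Ω(n log² n) is the tightest (largest valid bound).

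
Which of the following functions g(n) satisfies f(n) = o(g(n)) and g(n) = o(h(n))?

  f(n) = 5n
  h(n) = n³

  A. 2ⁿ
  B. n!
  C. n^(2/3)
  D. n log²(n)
D

We need g(n) with 5n = o(g(n)) and g(n) = o(n³), i.e. O(n) ≺ g ≺ O(n³).
Check each option:
  A. 2ⁿ — O(2ⁿ) does not grow strictly slower than h(n)
  B. n! — O(n!) does not grow strictly slower than h(n)
  C. n^(2/3) — O(n^(2/3)) does not grow strictly faster than f(n)
  D. n log²(n) — O(n log² n) is strictly between O(n) and O(n³) ✓

Only option D (n log²(n)) lies strictly between.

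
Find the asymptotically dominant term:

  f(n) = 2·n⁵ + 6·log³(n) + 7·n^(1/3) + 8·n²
2·n⁵

Looking at each term:
  - 2·n⁵ is O(n⁵)
  - 6·log³(n) is O(log³ n)
  - 7·n^(1/3) is O(n^(1/3))
  - 8·n² is O(n²)

The term 2·n⁵ (O(n⁵)) grows fastest and dominates all others.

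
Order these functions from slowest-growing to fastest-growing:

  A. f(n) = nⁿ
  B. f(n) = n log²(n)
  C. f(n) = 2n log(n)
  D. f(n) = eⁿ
C < B < D < A

Comparing growth rates:
C = 2n log(n) is O(n log n)
B = n log²(n) is O(n log² n)
D = eⁿ is O(eⁿ)
A = nⁿ is O(nⁿ)

Therefore, the order from slowest to fastest is: C < B < D < A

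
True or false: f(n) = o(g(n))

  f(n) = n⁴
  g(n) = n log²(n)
False

f(n) = n⁴ is O(n⁴), and g(n) = n log²(n) is O(n log² n).
Since O(n⁴) grows faster than or equal to O(n log² n), f(n) = o(g(n)) is false.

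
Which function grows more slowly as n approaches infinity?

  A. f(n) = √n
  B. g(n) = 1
B

f(n) = √n is O(√n), while g(n) = 1 is O(1).
Since O(1) grows slower than O(√n), g(n) is dominated.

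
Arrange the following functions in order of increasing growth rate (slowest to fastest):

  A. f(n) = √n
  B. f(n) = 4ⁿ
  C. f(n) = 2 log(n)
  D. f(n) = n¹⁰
C < A < D < B

Comparing growth rates:
C = 2 log(n) is O(log n)
A = √n is O(√n)
D = n¹⁰ is O(n¹⁰)
B = 4ⁿ is O(4ⁿ)

Therefore, the order from slowest to fastest is: C < A < D < B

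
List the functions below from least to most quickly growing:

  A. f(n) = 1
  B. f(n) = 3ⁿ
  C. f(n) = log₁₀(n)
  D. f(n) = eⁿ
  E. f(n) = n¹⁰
A < C < E < D < B

Comparing growth rates:
A = 1 is O(1)
C = log₁₀(n) is O(log n)
E = n¹⁰ is O(n¹⁰)
D = eⁿ is O(eⁿ)
B = 3ⁿ is O(3ⁿ)

Therefore, the order from slowest to fastest is: A < C < E < D < B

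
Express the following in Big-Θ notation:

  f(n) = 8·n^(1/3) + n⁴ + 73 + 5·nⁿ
Θ(nⁿ)

Order the terms by growth rate: 73 ≺ 8·n^(1/3) ≺ n⁴ ≺ 5·nⁿ.
The fastest-growing term 5·nⁿ dominates as n → ∞; dropping its constant factor gives Θ(nⁿ).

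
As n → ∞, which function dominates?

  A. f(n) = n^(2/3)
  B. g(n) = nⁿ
B

f(n) = n^(2/3) is O(n^(2/3)), while g(n) = nⁿ is O(nⁿ).
Since O(nⁿ) grows faster than O(n^(2/3)), g(n) dominates.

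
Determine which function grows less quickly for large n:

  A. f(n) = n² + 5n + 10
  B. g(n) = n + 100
B

f(n) = n² + 5n + 10 is O(n²), while g(n) = n + 100 is O(n).
Since O(n) grows slower than O(n²), g(n) is dominated.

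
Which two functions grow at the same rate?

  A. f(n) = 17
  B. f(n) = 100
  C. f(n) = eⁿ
A and B

Examining each function:
  A. 17 is O(1)
  B. 100 is O(1)
  C. eⁿ is O(eⁿ)

Functions A and B both have the same complexity class.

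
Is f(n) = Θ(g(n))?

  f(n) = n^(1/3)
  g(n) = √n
False

f(n) = n^(1/3) is O(n^(1/3)), and g(n) = √n is O(√n).
Since they have different growth rates, f(n) = Θ(g(n)) is false.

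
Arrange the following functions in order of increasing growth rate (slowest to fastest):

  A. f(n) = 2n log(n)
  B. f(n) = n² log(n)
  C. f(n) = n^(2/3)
C < A < B

Comparing growth rates:
C = n^(2/3) is O(n^(2/3))
A = 2n log(n) is O(n log n)
B = n² log(n) is O(n² log n)

Therefore, the order from slowest to fastest is: C < A < B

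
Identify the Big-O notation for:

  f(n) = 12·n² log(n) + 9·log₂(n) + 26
O(n² log n)

The dominant term in 12·n² log(n) + 9·log₂(n) + 26 is 12·n² log(n), which is Θ(n² log n).
Lower-order terms (9·log₂(n), 26) are asymptotically negligible.
Constants are absorbed, so the tightest bound is O(n² log n).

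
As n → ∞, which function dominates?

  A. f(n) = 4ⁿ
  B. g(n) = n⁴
A

f(n) = 4ⁿ is O(4ⁿ), while g(n) = n⁴ is O(n⁴).
Since O(4ⁿ) grows faster than O(n⁴), f(n) dominates.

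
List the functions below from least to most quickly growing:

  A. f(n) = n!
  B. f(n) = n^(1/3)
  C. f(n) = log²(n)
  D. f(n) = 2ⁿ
C < B < D < A

Comparing growth rates:
C = log²(n) is O(log² n)
B = n^(1/3) is O(n^(1/3))
D = 2ⁿ is O(2ⁿ)
A = n! is O(n!)

Therefore, the order from slowest to fastest is: C < B < D < A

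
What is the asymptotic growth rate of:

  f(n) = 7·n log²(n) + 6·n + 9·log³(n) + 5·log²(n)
Θ(n log² n)

Order the terms by growth rate: 5·log²(n) ≺ 9·log³(n) ≺ 6·n ≺ 7·n log²(n).
The fastest-growing term 7·n log²(n) dominates as n → ∞; dropping its constant factor gives Θ(n log² n).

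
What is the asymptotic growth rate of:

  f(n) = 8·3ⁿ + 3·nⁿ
Θ(nⁿ)

Order the terms by growth rate: 8·3ⁿ ≺ 3·nⁿ.
The fastest-growing term 3·nⁿ dominates as n → ∞; dropping its constant factor gives Θ(nⁿ).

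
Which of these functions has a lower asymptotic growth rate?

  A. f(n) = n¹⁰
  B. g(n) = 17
B

f(n) = n¹⁰ is O(n¹⁰), while g(n) = 17 is O(1).
Since O(1) grows slower than O(n¹⁰), g(n) is dominated.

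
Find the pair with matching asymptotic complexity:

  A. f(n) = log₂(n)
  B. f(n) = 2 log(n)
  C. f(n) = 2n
A and B

Examining each function:
  A. log₂(n) is O(log n)
  B. 2 log(n) is O(log n)
  C. 2n is O(n)

Functions A and B both have the same complexity class.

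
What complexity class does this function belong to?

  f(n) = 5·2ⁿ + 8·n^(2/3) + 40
O(2ⁿ)

The dominant term in 5·2ⁿ + 8·n^(2/3) + 40 is 5·2ⁿ, which is Θ(2ⁿ).
Lower-order terms (8·n^(2/3), 40) are asymptotically negligible.
Constants are absorbed, so the tightest bound is O(2ⁿ).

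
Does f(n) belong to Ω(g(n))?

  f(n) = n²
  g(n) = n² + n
True

f(n) = n² and g(n) = n² + n are both O(n²).
Big-Ω permits equal growth rates (f ≥ c·g for some c > 0), so f(n) = Ω(g(n)) is true.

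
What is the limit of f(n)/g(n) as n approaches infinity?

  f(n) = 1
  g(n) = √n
0

Since 1 (O(1)) grows slower than √n (O(√n)),
the ratio f(n)/g(n) → 0 as n → ∞.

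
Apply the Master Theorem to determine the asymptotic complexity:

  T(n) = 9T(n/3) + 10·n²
Θ(n² log n)

Master Theorem: a = 9, b = 3, f(n) = 10·n².
Compute the critical exponent d = log₃(9) = 2.
Compare f(n) = Θ(n²) against n^d:
  k = 2 = d, so f(n) = Θ(n^d) — Case 2.
  Work is balanced across levels: T(n) = Θ(n^d log n) = Θ(n² log n).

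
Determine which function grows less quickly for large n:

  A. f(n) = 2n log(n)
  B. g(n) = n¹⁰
A

f(n) = 2n log(n) is O(n log n), while g(n) = n¹⁰ is O(n¹⁰).
Since O(n log n) grows slower than O(n¹⁰), f(n) is dominated.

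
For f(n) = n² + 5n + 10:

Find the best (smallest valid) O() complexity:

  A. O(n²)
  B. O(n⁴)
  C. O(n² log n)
A

f(n) = n² + 5n + 10 is O(n²).
All listed options are valid Big-O bounds (upper bounds),
but O(n²) is the tightest (smallest valid bound).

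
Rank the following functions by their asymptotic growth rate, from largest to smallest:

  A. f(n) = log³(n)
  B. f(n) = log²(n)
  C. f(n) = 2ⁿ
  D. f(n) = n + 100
C > D > A > B

Comparing growth rates:
C = 2ⁿ is O(2ⁿ)
D = n + 100 is O(n)
A = log³(n) is O(log³ n)
B = log²(n) is O(log² n)

Therefore, the order from fastest to slowest is: C > D > A > B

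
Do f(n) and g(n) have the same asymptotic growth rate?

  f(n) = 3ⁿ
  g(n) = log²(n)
False

f(n) = 3ⁿ is O(3ⁿ), and g(n) = log²(n) is O(log² n).
Since they have different growth rates, f(n) = Θ(g(n)) is false.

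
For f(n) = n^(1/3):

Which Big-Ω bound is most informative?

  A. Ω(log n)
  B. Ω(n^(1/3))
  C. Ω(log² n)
B

f(n) = n^(1/3) is Ω(n^(1/3)).
All listed options are valid Big-Ω bounds (lower bounds),
but Ω(n^(1/3)) is the tightest (largest valid bound).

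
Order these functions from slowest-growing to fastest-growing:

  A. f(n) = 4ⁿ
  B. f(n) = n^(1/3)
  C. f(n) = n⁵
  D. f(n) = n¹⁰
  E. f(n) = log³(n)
E < B < C < D < A

Comparing growth rates:
E = log³(n) is O(log³ n)
B = n^(1/3) is O(n^(1/3))
C = n⁵ is O(n⁵)
D = n¹⁰ is O(n¹⁰)
A = 4ⁿ is O(4ⁿ)

Therefore, the order from slowest to fastest is: E < B < C < D < A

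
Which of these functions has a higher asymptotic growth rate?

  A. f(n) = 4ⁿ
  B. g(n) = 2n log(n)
A

f(n) = 4ⁿ is O(4ⁿ), while g(n) = 2n log(n) is O(n log n).
Since O(4ⁿ) grows faster than O(n log n), f(n) dominates.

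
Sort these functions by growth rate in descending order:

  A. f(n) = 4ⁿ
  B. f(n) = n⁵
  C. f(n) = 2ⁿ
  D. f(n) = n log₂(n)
A > C > B > D

Comparing growth rates:
A = 4ⁿ is O(4ⁿ)
C = 2ⁿ is O(2ⁿ)
B = n⁵ is O(n⁵)
D = n log₂(n) is O(n log n)

Therefore, the order from fastest to slowest is: A > C > B > D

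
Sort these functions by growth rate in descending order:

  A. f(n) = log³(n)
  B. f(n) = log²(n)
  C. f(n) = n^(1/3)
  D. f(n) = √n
D > C > A > B

Comparing growth rates:
D = √n is O(√n)
C = n^(1/3) is O(n^(1/3))
A = log³(n) is O(log³ n)
B = log²(n) is O(log² n)

Therefore, the order from fastest to slowest is: D > C > A > B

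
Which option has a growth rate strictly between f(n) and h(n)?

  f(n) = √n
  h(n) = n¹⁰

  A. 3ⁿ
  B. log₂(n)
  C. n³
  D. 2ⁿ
C

We need g(n) with √n = o(g(n)) and g(n) = o(n¹⁰), i.e. O(√n) ≺ g ≺ O(n¹⁰).
Check each option:
  A. 3ⁿ — O(3ⁿ) does not grow strictly slower than h(n)
  B. log₂(n) — O(log n) does not grow strictly faster than f(n)
  C. n³ — O(n³) is strictly between O(√n) and O(n¹⁰) ✓
  D. 2ⁿ — O(2ⁿ) does not grow strictly slower than h(n)

Only option C (n³) lies strictly between.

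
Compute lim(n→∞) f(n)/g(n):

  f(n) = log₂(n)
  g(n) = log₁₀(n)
1 + log(5)/log(2)

Since log₂(n) and log₁₀(n) have the same growth rate (O(log n)),
the ratio converges to a constant: 1 + log(5)/log(2).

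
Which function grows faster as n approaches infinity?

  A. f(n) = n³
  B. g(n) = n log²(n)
A

f(n) = n³ is O(n³), while g(n) = n log²(n) is O(n log² n).
Since O(n³) grows faster than O(n log² n), f(n) dominates.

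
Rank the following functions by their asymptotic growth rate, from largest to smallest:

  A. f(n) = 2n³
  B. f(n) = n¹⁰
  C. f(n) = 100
B > A > C

Comparing growth rates:
B = n¹⁰ is O(n¹⁰)
A = 2n³ is O(n³)
C = 100 is O(1)

Therefore, the order from fastest to slowest is: B > A > C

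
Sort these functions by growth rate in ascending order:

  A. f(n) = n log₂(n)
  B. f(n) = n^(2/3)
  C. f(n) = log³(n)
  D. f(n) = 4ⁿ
C < B < A < D

Comparing growth rates:
C = log³(n) is O(log³ n)
B = n^(2/3) is O(n^(2/3))
A = n log₂(n) is O(n log n)
D = 4ⁿ is O(4ⁿ)

Therefore, the order from slowest to fastest is: C < B < A < D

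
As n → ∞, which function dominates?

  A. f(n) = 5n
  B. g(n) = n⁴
B

f(n) = 5n is O(n), while g(n) = n⁴ is O(n⁴).
Since O(n⁴) grows faster than O(n), g(n) dominates.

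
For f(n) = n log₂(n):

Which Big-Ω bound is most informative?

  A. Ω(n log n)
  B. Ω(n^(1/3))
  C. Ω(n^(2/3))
A

f(n) = n log₂(n) is Ω(n log n).
All listed options are valid Big-Ω bounds (lower bounds),
but Ω(n log n) is the tightest (largest valid bound).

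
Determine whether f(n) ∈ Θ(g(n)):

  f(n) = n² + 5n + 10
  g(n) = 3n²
True

f(n) = n² + 5n + 10 and g(n) = 3n² are both O(n²).
Since they have the same asymptotic growth rate, f(n) = Θ(g(n)) is true.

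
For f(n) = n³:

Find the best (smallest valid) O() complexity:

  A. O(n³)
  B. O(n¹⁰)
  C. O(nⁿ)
A

f(n) = n³ is O(n³).
All listed options are valid Big-O bounds (upper bounds),
but O(n³) is the tightest (smallest valid bound).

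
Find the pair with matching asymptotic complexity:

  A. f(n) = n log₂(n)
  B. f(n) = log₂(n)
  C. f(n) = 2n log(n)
A and C

Examining each function:
  A. n log₂(n) is O(n log n)
  B. log₂(n) is O(log n)
  C. 2n log(n) is O(n log n)

Functions A and C both have the same complexity class.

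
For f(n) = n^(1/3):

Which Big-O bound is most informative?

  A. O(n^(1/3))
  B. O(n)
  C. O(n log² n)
A

f(n) = n^(1/3) is O(n^(1/3)).
All listed options are valid Big-O bounds (upper bounds),
but O(n^(1/3)) is the tightest (smallest valid bound).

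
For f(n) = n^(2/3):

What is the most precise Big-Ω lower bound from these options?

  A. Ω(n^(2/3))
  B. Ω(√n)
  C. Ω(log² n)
A

f(n) = n^(2/3) is Ω(n^(2/3)).
All listed options are valid Big-Ω bounds (lower bounds),
but Ω(n^(2/3)) is the tightest (largest valid bound).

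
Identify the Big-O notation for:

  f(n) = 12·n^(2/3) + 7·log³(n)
O(n^(2/3))

The dominant term in 12·n^(2/3) + 7·log³(n) is 12·n^(2/3), which is Θ(n^(2/3)).
Lower-order terms (7·log³(n)) are asymptotically negligible.
Constants are absorbed, so the tightest bound is O(n^(2/3)).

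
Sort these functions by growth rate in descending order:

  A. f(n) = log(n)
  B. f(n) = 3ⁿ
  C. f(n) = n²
B > C > A

Comparing growth rates:
B = 3ⁿ is O(3ⁿ)
C = n² is O(n²)
A = log(n) is O(log n)

Therefore, the order from fastest to slowest is: B > C > A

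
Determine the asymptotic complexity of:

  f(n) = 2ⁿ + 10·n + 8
O(2ⁿ)

The dominant term in 2ⁿ + 10·n + 8 is 2ⁿ, which is Θ(2ⁿ).
Lower-order terms (10·n, 8) are asymptotically negligible.
Constants are absorbed, so the tightest bound is O(2ⁿ).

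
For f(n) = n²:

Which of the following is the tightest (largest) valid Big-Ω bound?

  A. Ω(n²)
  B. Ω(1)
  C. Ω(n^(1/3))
A

f(n) = n² is Ω(n²).
All listed options are valid Big-Ω bounds (lower bounds),
but Ω(n²) is the tightest (largest valid bound).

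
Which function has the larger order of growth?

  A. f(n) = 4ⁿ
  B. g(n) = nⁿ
B

f(n) = 4ⁿ is O(4ⁿ), while g(n) = nⁿ is O(nⁿ).
Since O(nⁿ) grows faster than O(4ⁿ), g(n) dominates.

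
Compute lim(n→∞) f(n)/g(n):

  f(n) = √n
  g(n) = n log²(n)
0

Since √n (O(√n)) grows slower than n log²(n) (O(n log² n)),
the ratio f(n)/g(n) → 0 as n → ∞.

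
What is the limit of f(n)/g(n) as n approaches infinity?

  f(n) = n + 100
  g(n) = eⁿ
0

Since n + 100 (O(n)) grows slower than eⁿ (O(eⁿ)),
the ratio f(n)/g(n) → 0 as n → ∞.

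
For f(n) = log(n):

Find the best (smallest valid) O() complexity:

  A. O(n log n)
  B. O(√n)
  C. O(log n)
C

f(n) = log(n) is O(log n).
All listed options are valid Big-O bounds (upper bounds),
but O(log n) is the tightest (smallest valid bound).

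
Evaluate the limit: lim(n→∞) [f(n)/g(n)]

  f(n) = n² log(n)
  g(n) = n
∞

Since n² log(n) (O(n² log n)) grows faster than n (O(n)),
the ratio f(n)/g(n) → ∞ as n → ∞.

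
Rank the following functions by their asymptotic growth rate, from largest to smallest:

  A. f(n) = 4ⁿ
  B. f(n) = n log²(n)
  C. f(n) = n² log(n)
A > C > B

Comparing growth rates:
A = 4ⁿ is O(4ⁿ)
C = n² log(n) is O(n² log n)
B = n log²(n) is O(n log² n)

Therefore, the order from fastest to slowest is: A > C > B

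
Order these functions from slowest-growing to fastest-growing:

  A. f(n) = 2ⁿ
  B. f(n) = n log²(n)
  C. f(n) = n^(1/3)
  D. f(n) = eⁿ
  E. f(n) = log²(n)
E < C < B < A < D

Comparing growth rates:
E = log²(n) is O(log² n)
C = n^(1/3) is O(n^(1/3))
B = n log²(n) is O(n log² n)
A = 2ⁿ is O(2ⁿ)
D = eⁿ is O(eⁿ)

Therefore, the order from slowest to fastest is: E < C < B < A < D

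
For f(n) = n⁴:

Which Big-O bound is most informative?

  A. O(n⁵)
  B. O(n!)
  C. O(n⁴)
C

f(n) = n⁴ is O(n⁴).
All listed options are valid Big-O bounds (upper bounds),
but O(n⁴) is the tightest (smallest valid bound).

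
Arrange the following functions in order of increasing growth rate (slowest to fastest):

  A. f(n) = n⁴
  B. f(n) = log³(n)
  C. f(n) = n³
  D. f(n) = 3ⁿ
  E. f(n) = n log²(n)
B < E < C < A < D

Comparing growth rates:
B = log³(n) is O(log³ n)
E = n log²(n) is O(n log² n)
C = n³ is O(n³)
A = n⁴ is O(n⁴)
D = 3ⁿ is O(3ⁿ)

Therefore, the order from slowest to fastest is: B < E < C < A < D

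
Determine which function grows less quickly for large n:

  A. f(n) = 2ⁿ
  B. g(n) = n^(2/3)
B

f(n) = 2ⁿ is O(2ⁿ), while g(n) = n^(2/3) is O(n^(2/3)).
Since O(n^(2/3)) grows slower than O(2ⁿ), g(n) is dominated.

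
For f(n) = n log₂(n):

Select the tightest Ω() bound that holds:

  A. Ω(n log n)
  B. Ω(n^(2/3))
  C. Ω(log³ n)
A

f(n) = n log₂(n) is Ω(n log n).
All listed options are valid Big-Ω bounds (lower bounds),
but Ω(n log n) is the tightest (largest valid bound).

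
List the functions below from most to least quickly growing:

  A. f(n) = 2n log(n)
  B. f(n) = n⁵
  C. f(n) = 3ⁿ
C > B > A

Comparing growth rates:
C = 3ⁿ is O(3ⁿ)
B = n⁵ is O(n⁵)
A = 2n log(n) is O(n log n)

Therefore, the order from fastest to slowest is: C > B > A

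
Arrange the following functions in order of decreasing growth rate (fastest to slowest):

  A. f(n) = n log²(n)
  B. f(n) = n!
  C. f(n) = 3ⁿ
B > C > A

Comparing growth rates:
B = n! is O(n!)
C = 3ⁿ is O(3ⁿ)
A = n log²(n) is O(n log² n)

Therefore, the order from fastest to slowest is: B > C > A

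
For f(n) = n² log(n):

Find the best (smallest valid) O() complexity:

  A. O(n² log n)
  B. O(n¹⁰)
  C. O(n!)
A

f(n) = n² log(n) is O(n² log n).
All listed options are valid Big-O bounds (upper bounds),
but O(n² log n) is the tightest (smallest valid bound).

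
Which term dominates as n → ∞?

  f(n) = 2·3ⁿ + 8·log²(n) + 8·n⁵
2·3ⁿ

Looking at each term:
  - 2·3ⁿ is O(3ⁿ)
  - 8·log²(n) is O(log² n)
  - 8·n⁵ is O(n⁵)

The term 2·3ⁿ (O(3ⁿ)) grows fastest and dominates all others.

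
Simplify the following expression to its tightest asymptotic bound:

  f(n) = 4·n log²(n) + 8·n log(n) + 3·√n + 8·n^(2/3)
Θ(n log² n)

Order the terms by growth rate: 3·√n ≺ 8·n^(2/3) ≺ 8·n log(n) ≺ 4·n log²(n).
The fastest-growing term 4·n log²(n) dominates as n → ∞; dropping its constant factor gives Θ(n log² n).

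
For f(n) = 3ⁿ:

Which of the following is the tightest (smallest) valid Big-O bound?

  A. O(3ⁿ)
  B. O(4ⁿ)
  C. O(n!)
A

f(n) = 3ⁿ is O(3ⁿ).
All listed options are valid Big-O bounds (upper bounds),
but O(3ⁿ) is the tightest (smallest valid bound).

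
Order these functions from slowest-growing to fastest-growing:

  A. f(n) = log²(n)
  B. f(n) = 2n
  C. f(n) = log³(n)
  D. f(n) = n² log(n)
A < C < B < D

Comparing growth rates:
A = log²(n) is O(log² n)
C = log³(n) is O(log³ n)
B = 2n is O(n)
D = n² log(n) is O(n² log n)

Therefore, the order from slowest to fastest is: A < C < B < D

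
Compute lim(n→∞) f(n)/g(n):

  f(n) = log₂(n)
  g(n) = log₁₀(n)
1 + log(5)/log(2)

Since log₂(n) and log₁₀(n) have the same growth rate (O(log n)),
the ratio converges to a constant: 1 + log(5)/log(2).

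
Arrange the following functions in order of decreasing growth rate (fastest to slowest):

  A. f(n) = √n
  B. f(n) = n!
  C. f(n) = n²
B > C > A

Comparing growth rates:
B = n! is O(n!)
C = n² is O(n²)
A = √n is O(√n)

Therefore, the order from fastest to slowest is: B > C > A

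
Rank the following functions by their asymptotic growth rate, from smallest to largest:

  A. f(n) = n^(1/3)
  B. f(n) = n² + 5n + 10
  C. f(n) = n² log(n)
A < B < C

Comparing growth rates:
A = n^(1/3) is O(n^(1/3))
B = n² + 5n + 10 is O(n²)
C = n² log(n) is O(n² log n)

Therefore, the order from slowest to fastest is: A < B < C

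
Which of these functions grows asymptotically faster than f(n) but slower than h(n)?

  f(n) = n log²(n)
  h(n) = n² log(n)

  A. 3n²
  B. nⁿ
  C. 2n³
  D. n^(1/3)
A

We need g(n) with n log²(n) = o(g(n)) and g(n) = o(n² log(n)), i.e. O(n log² n) ≺ g ≺ O(n² log n).
Check each option:
  A. 3n² — O(n²) is strictly between O(n log² n) and O(n² log n) ✓
  B. nⁿ — O(nⁿ) does not grow strictly slower than h(n)
  C. 2n³ — O(n³) does not grow strictly slower than h(n)
  D. n^(1/3) — O(n^(1/3)) does not grow strictly faster than f(n)

Only option A (3n²) lies strictly between.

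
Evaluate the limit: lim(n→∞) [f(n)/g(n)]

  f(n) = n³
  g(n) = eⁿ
0

Since n³ (O(n³)) grows slower than eⁿ (O(eⁿ)),
the ratio f(n)/g(n) → 0 as n → ∞.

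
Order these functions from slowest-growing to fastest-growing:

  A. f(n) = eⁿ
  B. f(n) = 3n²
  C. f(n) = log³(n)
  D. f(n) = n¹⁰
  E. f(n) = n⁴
C < B < E < D < A

Comparing growth rates:
C = log³(n) is O(log³ n)
B = 3n² is O(n²)
E = n⁴ is O(n⁴)
D = n¹⁰ is O(n¹⁰)
A = eⁿ is O(eⁿ)

Therefore, the order from slowest to fastest is: C < B < E < D < A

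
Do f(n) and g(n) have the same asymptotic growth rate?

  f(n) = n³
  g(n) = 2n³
True

f(n) = n³ and g(n) = 2n³ are both O(n³).
Since they have the same asymptotic growth rate, f(n) = Θ(g(n)) is true.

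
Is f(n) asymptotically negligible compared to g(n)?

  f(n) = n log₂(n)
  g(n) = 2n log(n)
False

f(n) = n log₂(n) is O(n log n), and g(n) = 2n log(n) is O(n log n).
Since they have the same growth rate, f(n) = o(g(n)) is false.
(f = o(g) requires f to grow strictly slower, not equal.)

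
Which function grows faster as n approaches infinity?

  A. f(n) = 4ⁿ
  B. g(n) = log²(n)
A

f(n) = 4ⁿ is O(4ⁿ), while g(n) = log²(n) is O(log² n).
Since O(4ⁿ) grows faster than O(log² n), f(n) dominates.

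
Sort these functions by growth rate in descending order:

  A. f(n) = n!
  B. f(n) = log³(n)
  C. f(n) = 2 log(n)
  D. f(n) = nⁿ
D > A > B > C

Comparing growth rates:
D = nⁿ is O(nⁿ)
A = n! is O(n!)
B = log³(n) is O(log³ n)
C = 2 log(n) is O(log n)

Therefore, the order from fastest to slowest is: D > A > B > C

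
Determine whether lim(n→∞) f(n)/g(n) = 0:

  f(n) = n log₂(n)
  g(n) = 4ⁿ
True

f(n) = n log₂(n) is O(n log n), and g(n) = 4ⁿ is O(4ⁿ).
Since O(n log n) grows strictly slower than O(4ⁿ), f(n) = o(g(n)) is true.
This means lim(n→∞) f(n)/g(n) = 0.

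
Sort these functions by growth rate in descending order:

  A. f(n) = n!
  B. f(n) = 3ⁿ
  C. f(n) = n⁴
A > B > C

Comparing growth rates:
A = n! is O(n!)
B = 3ⁿ is O(3ⁿ)
C = n⁴ is O(n⁴)

Therefore, the order from fastest to slowest is: A > B > C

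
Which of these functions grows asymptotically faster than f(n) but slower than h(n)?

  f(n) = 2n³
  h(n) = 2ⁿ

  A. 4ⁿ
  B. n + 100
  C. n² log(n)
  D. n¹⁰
D

We need g(n) with 2n³ = o(g(n)) and g(n) = o(2ⁿ), i.e. O(n³) ≺ g ≺ O(2ⁿ).
Check each option:
  A. 4ⁿ — O(4ⁿ) does not grow strictly slower than h(n)
  B. n + 100 — O(n) does not grow strictly faster than f(n)
  C. n² log(n) — O(n² log n) does not grow strictly faster than f(n)
  D. n¹⁰ — O(n¹⁰) is strictly between O(n³) and O(2ⁿ) ✓

Only option D (n¹⁰) lies strictly between.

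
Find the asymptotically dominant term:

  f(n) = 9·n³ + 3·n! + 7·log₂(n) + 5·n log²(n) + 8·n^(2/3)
3·n!

Looking at each term:
  - 9·n³ is O(n³)
  - 3·n! is O(n!)
  - 7·log₂(n) is O(log n)
  - 5·n log²(n) is O(n log² n)
  - 8·n^(2/3) is O(n^(2/3))

The term 3·n! (O(n!)) grows fastest and dominates all others.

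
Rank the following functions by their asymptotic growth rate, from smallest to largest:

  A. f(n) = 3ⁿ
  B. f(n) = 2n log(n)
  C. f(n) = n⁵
B < C < A

Comparing growth rates:
B = 2n log(n) is O(n log n)
C = n⁵ is O(n⁵)
A = 3ⁿ is O(3ⁿ)

Therefore, the order from slowest to fastest is: B < C < A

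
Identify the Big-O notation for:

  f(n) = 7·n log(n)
O(n log n)

The dominant term in 7·n log(n) is 7·n log(n), which is Θ(n log n).
Constants are absorbed, so the tightest bound is O(n log n).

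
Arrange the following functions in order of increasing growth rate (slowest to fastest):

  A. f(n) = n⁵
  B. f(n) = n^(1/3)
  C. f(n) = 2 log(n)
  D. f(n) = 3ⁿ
C < B < A < D

Comparing growth rates:
C = 2 log(n) is O(log n)
B = n^(1/3) is O(n^(1/3))
A = n⁵ is O(n⁵)
D = 3ⁿ is O(3ⁿ)

Therefore, the order from slowest to fastest is: C < B < A < D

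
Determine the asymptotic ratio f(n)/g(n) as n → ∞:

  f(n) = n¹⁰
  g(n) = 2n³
∞

Since n¹⁰ (O(n¹⁰)) grows faster than 2n³ (O(n³)),
the ratio f(n)/g(n) → ∞ as n → ∞.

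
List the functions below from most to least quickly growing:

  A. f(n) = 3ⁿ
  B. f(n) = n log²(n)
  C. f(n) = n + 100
A > B > C

Comparing growth rates:
A = 3ⁿ is O(3ⁿ)
B = n log²(n) is O(n log² n)
C = n + 100 is O(n)

Therefore, the order from fastest to slowest is: A > B > C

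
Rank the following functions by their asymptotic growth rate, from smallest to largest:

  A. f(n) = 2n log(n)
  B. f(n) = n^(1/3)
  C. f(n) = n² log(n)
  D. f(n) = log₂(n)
D < B < A < C

Comparing growth rates:
D = log₂(n) is O(log n)
B = n^(1/3) is O(n^(1/3))
A = 2n log(n) is O(n log n)
C = n² log(n) is O(n² log n)

Therefore, the order from slowest to fastest is: D < B < A < C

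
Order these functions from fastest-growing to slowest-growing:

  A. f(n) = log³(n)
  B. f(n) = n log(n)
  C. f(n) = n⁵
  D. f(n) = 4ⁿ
D > C > B > A

Comparing growth rates:
D = 4ⁿ is O(4ⁿ)
C = n⁵ is O(n⁵)
B = n log(n) is O(n log n)
A = log³(n) is O(log³ n)

Therefore, the order from fastest to slowest is: D > C > B > A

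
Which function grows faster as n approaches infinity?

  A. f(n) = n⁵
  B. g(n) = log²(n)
A

f(n) = n⁵ is O(n⁵), while g(n) = log²(n) is O(log² n).
Since O(n⁵) grows faster than O(log² n), f(n) dominates.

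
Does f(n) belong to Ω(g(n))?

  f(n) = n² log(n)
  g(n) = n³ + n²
False

f(n) = n² log(n) is O(n² log n), and g(n) = n³ + n² is O(n³).
Since O(n² log n) grows slower than O(n³), f(n) = Ω(g(n)) is false.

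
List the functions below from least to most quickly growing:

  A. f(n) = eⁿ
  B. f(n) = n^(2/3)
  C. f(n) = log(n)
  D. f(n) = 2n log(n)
C < B < D < A

Comparing growth rates:
C = log(n) is O(log n)
B = n^(2/3) is O(n^(2/3))
D = 2n log(n) is O(n log n)
A = eⁿ is O(eⁿ)

Therefore, the order from slowest to fastest is: C < B < D < A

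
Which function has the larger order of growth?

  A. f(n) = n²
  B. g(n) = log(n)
A

f(n) = n² is O(n²), while g(n) = log(n) is O(log n).
Since O(n²) grows faster than O(log n), f(n) dominates.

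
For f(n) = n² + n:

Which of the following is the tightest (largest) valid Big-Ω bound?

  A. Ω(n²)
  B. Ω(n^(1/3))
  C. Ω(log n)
A

f(n) = n² + n is Ω(n²).
All listed options are valid Big-Ω bounds (lower bounds),
but Ω(n²) is the tightest (largest valid bound).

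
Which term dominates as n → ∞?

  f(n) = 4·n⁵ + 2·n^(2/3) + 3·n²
4·n⁵

Looking at each term:
  - 4·n⁵ is O(n⁵)
  - 2·n^(2/3) is O(n^(2/3))
  - 3·n² is O(n²)

The term 4·n⁵ (O(n⁵)) grows fastest and dominates all others.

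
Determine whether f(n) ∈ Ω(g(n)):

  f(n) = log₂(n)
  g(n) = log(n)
True

f(n) = log₂(n) and g(n) = log(n) are both O(log n).
Big-Ω permits equal growth rates (f ≥ c·g for some c > 0), so f(n) = Ω(g(n)) is true.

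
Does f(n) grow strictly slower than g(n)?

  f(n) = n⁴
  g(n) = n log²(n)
False

f(n) = n⁴ is O(n⁴), and g(n) = n log²(n) is O(n log² n).
Since O(n⁴) grows faster than or equal to O(n log² n), f(n) = o(g(n)) is false.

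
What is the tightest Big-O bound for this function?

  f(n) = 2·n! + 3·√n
O(n!)

The dominant term in 2·n! + 3·√n is 2·n!, which is Θ(n!).
Lower-order terms (3·√n) are asymptotically negligible.
Constants are absorbed, so the tightest bound is O(n!).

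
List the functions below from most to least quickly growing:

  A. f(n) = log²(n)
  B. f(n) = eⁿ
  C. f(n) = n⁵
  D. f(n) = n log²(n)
B > C > D > A

Comparing growth rates:
B = eⁿ is O(eⁿ)
C = n⁵ is O(n⁵)
D = n log²(n) is O(n log² n)
A = log²(n) is O(log² n)

Therefore, the order from fastest to slowest is: B > C > D > A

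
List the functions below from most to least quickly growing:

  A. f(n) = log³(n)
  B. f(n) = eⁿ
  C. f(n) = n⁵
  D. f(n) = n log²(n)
B > C > D > A

Comparing growth rates:
B = eⁿ is O(eⁿ)
C = n⁵ is O(n⁵)
D = n log²(n) is O(n log² n)
A = log³(n) is O(log³ n)

Therefore, the order from fastest to slowest is: B > C > D > A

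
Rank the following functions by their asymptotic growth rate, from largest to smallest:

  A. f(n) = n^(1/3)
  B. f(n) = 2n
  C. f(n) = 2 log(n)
B > A > C

Comparing growth rates:
B = 2n is O(n)
A = n^(1/3) is O(n^(1/3))
C = 2 log(n) is O(log n)

Therefore, the order from fastest to slowest is: B > A > C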